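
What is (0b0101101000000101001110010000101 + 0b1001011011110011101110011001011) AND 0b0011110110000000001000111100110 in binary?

Add column by column in base 2, right to left:
  1+1 = 0 carry 1
  0+1+1 = 0 carry 1
  1+0+1 = 0 carry 1
  0+1+1 = 0 carry 1
  0+0+1 = 1
  0+0 = 0
  0+1 = 1
  1+1 = 0 carry 1
  0+0+1 = 1
  0+0 = 0
  1+1 = 0 carry 1
  1+1+1 = 1 carry 1
  1+1+1 = 1 carry 1
  0+0+1 = 1
  0+1 = 1
  1+1 = 0 carry 1
  0+1+1 = 0 carry 1
  1+0+1 = 0 carry 1
  0+0+1 = 1
  0+1 = 1
  0+1 = 1
  0+1 = 1
  0+1 = 1
  0+0 = 0
  1+1 = 0 carry 1
  0+1+1 = 0 carry 1
  1+0+1 = 0 carry 1
  1+1+1 = 1 carry 1
  0+0+1 = 1
  1+0 = 1
  0+1 = 1
Sum = 0b1111000011111000111100101010000; now AND with 0b0011110110000000001000111100110:
  1111000011111000111100101010000
& 0011110110000000001000111100110
= 0011000010000000001000101000000

0b11000010000000001000101000000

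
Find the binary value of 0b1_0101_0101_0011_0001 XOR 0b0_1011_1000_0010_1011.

XOR bit by bit (1 where the bits differ):
  10101010100110001
^ 01011100000101011
= 11110110100011010

0b11110110100011010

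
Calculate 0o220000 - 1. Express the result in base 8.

0o217777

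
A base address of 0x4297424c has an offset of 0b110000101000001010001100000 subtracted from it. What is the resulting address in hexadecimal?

0x3c832dec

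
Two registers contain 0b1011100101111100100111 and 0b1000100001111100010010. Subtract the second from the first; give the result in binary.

Subtract column by column in base 2:
  1-0 → 1
  1-1 → 0
  1-0 → 1
  0-0 → 0
  0-1 → 1 (borrow)
  1-0-1 → 0
  0-0 → 0
  0-0 → 0
  1-1 → 0
  1-1 → 0
  1-1 → 0
  1-1 → 0
  1-1 → 0
  0-0 → 0
  1-0 → 1
  0-0 → 0
  0-0 → 0
  1-1 → 0
  1-0 → 1
  1-0 → 1
  0-0 → 0
  1-1 → 0

0b11000100000000010101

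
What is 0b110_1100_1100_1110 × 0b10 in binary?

0b1101100110011100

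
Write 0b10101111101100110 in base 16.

Group the bits into nibbles: 0001 0101 1111 0110 0110 → 15f66.

0x15f66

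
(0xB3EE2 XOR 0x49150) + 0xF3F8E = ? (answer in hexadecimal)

0x1EEF40

First 0xB3EE2 XOR 0x49150 = 0xFAFB2.
Add column by column in base 16, right to left:
  2+E = 0 carry 1
  B+8+1 = 4 carry 1
  F+F+1 = F carry 1
  A+3+1 = E
  F+F = E carry 1
  final carry 1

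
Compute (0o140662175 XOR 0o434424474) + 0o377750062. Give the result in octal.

0o1174216563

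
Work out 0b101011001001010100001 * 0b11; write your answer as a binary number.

Multiply each base-2 digit by 3, carrying:
  1×3 = 3 → write 1 carry 1
  0×3+1 = 1 → write 1
  0×3 = 0 → write 0
  0×3 = 0 → write 0
  0×3 = 0 → write 0
  1×3 = 3 → write 1 carry 1
  0×3+1 = 1 → write 1
  1×3 = 3 → write 1 carry 1
  0×3+1 = 1 → write 1
  1×3 = 3 → write 1 carry 1
  0×3+1 = 1 → write 1
  0×3 = 0 → write 0
  1×3 = 3 → write 1 carry 1
  0×3+1 = 1 → write 1
  0×3 = 0 → write 0
  1×3 = 3 → write 1 carry 1
  1×3+1 = 4 → write 0 carry 2
  0×3+2 = 2 → write 0 carry 1
  1×3+1 = 4 → write 0 carry 2
  0×3+2 = 2 → write 0 carry 1
  1×3+1 = 4 → write 0 carry 2
  remaining carry: 10

0b10000001011011111100011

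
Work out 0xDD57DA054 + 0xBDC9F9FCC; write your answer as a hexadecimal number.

Add column by column in base 16, right to left:
  4+C = 0 carry 1
  5+C+1 = 2 carry 1
  0+F+1 = 0 carry 1
  A+9+1 = 4 carry 1
  D+F+1 = D carry 1
  7+9+1 = 1 carry 1
  5+C+1 = 2 carry 1
  D+D+1 = B carry 1
  D+B+1 = 9 carry 1
  final carry 1

0x19B21D4020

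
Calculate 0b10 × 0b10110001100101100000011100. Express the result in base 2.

Multiply each base-2 digit by 2, carrying:
  0×2 = 0 → write 0
  0×2 = 0 → write 0
  1×2 = 2 → write 0 carry 1
  1×2+1 = 3 → write 1 carry 1
  1×2+1 = 3 → write 1 carry 1
  0×2+1 = 1 → write 1
  0×2 = 0 → write 0
  0×2 = 0 → write 0
  0×2 = 0 → write 0
  0×2 = 0 → write 0
  0×2 = 0 → write 0
  1×2 = 2 → write 0 carry 1
  1×2+1 = 3 → write 1 carry 1
  0×2+1 = 1 → write 1
  1×2 = 2 → write 0 carry 1
  0×2+1 = 1 → write 1
  0×2 = 0 → write 0
  1×2 = 2 → write 0 carry 1
  1×2+1 = 3 → write 1 carry 1
  0×2+1 = 1 → write 1
  0×2 = 0 → write 0
  0×2 = 0 → write 0
  1×2 = 2 → write 0 carry 1
  1×2+1 = 3 → write 1 carry 1
  0×2+1 = 1 → write 1
  1×2 = 2 → write 0 carry 1
  remaining carry: 1

0b101100011001011000000111000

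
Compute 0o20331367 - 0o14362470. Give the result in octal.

0o3746677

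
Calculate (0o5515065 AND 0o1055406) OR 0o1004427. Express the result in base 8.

0o5515065 AND 0o1055406 = 0o1015004.
Then OR with 0o1004427.

0o1015427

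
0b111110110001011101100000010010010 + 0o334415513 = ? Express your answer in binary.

0o334415513 = 0b11011100100001101101001011 in binary.
Add column by column in base 2, right to left:
  0+1 = 1
  1+1 = 0 carry 1
  0+0+1 = 1
  0+1 = 1
  1+0 = 1
  0+0 = 0
  0+1 = 1
  1+0 = 1
  0+1 = 1
  0+1 = 1
  0+0 = 0
  0+1 = 1
  0+1 = 1
  0+0 = 0
  1+0 = 1
  1+0 = 1
  0+0 = 0
  1+1 = 0 carry 1
  1+0+1 = 0 carry 1
  1+0+1 = 0 carry 1
  0+1+1 = 0 carry 1
  1+1+1 = 1 carry 1
  0+1+1 = 0 carry 1
  0+0+1 = 1
  0+1 = 1
  1+1 = 0 carry 1
  1+0+1 = 0 carry 1
  0+0+1 = 1
  1+0 = 1
  1+0 = 1
  1+0 = 1
  1+0 = 1
  1+0 = 1

0b111111001101000001101101111011101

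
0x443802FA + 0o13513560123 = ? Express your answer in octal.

0o24131561515

0x443802FA = 0o10416001372 in octal.
Add column by column in base 8, right to left:
  2+3 = 5
  7+2 = 1 carry 1
  3+1+1 = 5
  1+0 = 1
  0+6 = 6
  0+5 = 5
  6+3 = 1 carry 1
  1+1+1 = 3
  4+5 = 1 carry 1
  0+3+1 = 4
  1+1 = 2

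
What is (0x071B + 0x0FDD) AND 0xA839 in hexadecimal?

Add column by column in base 16, right to left:
  B+D = 8 carry 1
  1+D+1 = F
  7+F = 6 carry 1
  final carry 1
Sum = 0x16F8; now AND with 0xA839:
  1&A=0, 6&8=0, F&3=3, 8&9=8

0x38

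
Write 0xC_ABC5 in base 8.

0o3125705

Expand each hex digit to 4 bits: C=1100 A=1010 B=1011 C=1100 5=0101.
Group the bits in threes: 011 001 010 101 111 000 101 → 3125705.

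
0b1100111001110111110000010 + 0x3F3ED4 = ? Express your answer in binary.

0b1110111000010111001010110

0x3F3ED4 = 0b1111110011111011010100 in binary.
Add column by column in base 2, right to left:
  0+0 = 0
  1+0 = 1
  0+1 = 1
  0+0 = 0
  0+1 = 1
  0+0 = 0
  0+1 = 1
  1+1 = 0 carry 1
  1+0+1 = 0 carry 1
  1+1+1 = 1 carry 1
  1+1+1 = 1 carry 1
  1+1+1 = 1 carry 1
  0+1+1 = 0 carry 1
  1+1+1 = 1 carry 1
  1+0+1 = 0 carry 1
  1+0+1 = 0 carry 1
  0+1+1 = 0 carry 1
  0+1+1 = 0 carry 1
  1+1+1 = 1 carry 1
  1+1+1 = 1 carry 1
  1+1+1 = 1 carry 1
  0+1+1 = 0 carry 1
  0+0+1 = 1
  1+0 = 1
  1+0 = 1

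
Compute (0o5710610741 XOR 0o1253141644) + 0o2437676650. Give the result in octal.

0o7203647755

First 0o5710610741 XOR 0o1253141644 = 0o4543751105.
Add column by column in base 8, right to left:
  5+0 = 5
  0+5 = 5
  1+6 = 7
  1+6 = 7
  5+7 = 4 carry 1
  7+6+1 = 6 carry 1
  3+7+1 = 3 carry 1
  4+3+1 = 0 carry 1
  5+4+1 = 2 carry 1
  4+2+1 = 7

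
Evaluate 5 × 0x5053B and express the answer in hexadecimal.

0x191A27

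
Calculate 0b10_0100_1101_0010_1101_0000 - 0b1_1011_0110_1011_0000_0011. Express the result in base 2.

0b10010110011111001101

Subtract column by column in base 2:
  0-1 → 1 (borrow)
  0-1-1 → 0 (borrow)
  0-0-1 → 1 (borrow)
  0-0-1 → 1 (borrow)
  1-0-1 → 0
  0-0 → 0
  1-0 → 1
  1-0 → 1
  0-1 → 1 (borrow)
  1-1-1 → 1 (borrow)
  0-0-1 → 1 (borrow)
  0-1-1 → 0 (borrow)
  1-0-1 → 0
  0-1 → 1 (borrow)
  1-1-1 → 1 (borrow)
  1-0-1 → 0
  0-1 → 1 (borrow)
  0-1-1 → 0 (borrow)
  1-0-1 → 0
  0-1 → 1 (borrow)
  0-1-1 → 0 (borrow)
  1-0-1 → 0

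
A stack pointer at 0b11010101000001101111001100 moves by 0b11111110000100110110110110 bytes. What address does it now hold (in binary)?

0b111010011000110100110000010

Add column by column in base 2, right to left:
  0+0 = 0
  0+1 = 1
  1+1 = 0 carry 1
  1+0+1 = 0 carry 1
  0+1+1 = 0 carry 1
  0+1+1 = 0 carry 1
  1+0+1 = 0 carry 1
  1+1+1 = 1 carry 1
  1+1+1 = 1 carry 1
  1+0+1 = 0 carry 1
  0+1+1 = 0 carry 1
  1+1+1 = 1 carry 1
  1+0+1 = 0 carry 1
  0+0+1 = 1
  0+1 = 1
  0+0 = 0
  0+0 = 0
  0+0 = 0
  1+0 = 1
  0+1 = 1
  1+1 = 0 carry 1
  0+1+1 = 0 carry 1
  1+1+1 = 1 carry 1
  0+1+1 = 0 carry 1
  1+1+1 = 1 carry 1
  1+1+1 = 1 carry 1
  final carry 1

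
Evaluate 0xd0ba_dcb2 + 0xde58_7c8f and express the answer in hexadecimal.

0x1af135941

Add column by column in base 16, right to left:
  2+f = 1 carry 1
  b+8+1 = 4 carry 1
  c+c+1 = 9 carry 1
  d+7+1 = 5 carry 1
  a+8+1 = 3 carry 1
  b+5+1 = 1 carry 1
  0+e+1 = f
  d+d = a carry 1
  final carry 1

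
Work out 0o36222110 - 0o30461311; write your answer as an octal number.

Subtract column by column in base 8:
  0-1 → 7 (borrow)
  1-1-1 → 7 (borrow)
  1-3-1 → 5 (borrow)
  2-1-1 → 0
  2-6 → 4 (borrow)
  2-4-1 → 5 (borrow)
  6-0-1 → 5
  3-3 → 0

0o5540577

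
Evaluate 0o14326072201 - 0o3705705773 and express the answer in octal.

Subtract column by column in base 8:
  1-3 → 6 (borrow)
  0-7-1 → 0 (borrow)
  2-7-1 → 2 (borrow)
  2-5-1 → 4 (borrow)
  7-0-1 → 6
  0-7 → 1 (borrow)
  6-5-1 → 0
  2-0 → 2
  3-7 → 4 (borrow)
  4-3-1 → 0
  1-0 → 1

0o10420164206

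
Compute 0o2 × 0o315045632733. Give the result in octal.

Multiply each base-8 digit by 2, carrying:
  3×2 = 6 → write 6
  3×2 = 6 → write 6
  7×2 = 14 → write 6 carry 1
  2×2+1 = 5 → write 5
  3×2 = 6 → write 6
  6×2 = 12 → write 4 carry 1
  5×2+1 = 11 → write 3 carry 1
  4×2+1 = 9 → write 1 carry 1
  0×2+1 = 1 → write 1
  5×2 = 10 → write 2 carry 1
  1×2+1 = 3 → write 3
  3×2 = 6 → write 6

0o632113465666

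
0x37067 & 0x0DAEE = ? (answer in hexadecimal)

0x05066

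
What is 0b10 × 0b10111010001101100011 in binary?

0b101110100011011000110

Multiply each base-2 digit by 2, carrying:
  1×2 = 2 → write 0 carry 1
  1×2+1 = 3 → write 1 carry 1
  0×2+1 = 1 → write 1
  0×2 = 0 → write 0
  0×2 = 0 → write 0
  1×2 = 2 → write 0 carry 1
  1×2+1 = 3 → write 1 carry 1
  0×2+1 = 1 → write 1
  1×2 = 2 → write 0 carry 1
  1×2+1 = 3 → write 1 carry 1
  0×2+1 = 1 → write 1
  0×2 = 0 → write 0
  0×2 = 0 → write 0
  1×2 = 2 → write 0 carry 1
  0×2+1 = 1 → write 1
  1×2 = 2 → write 0 carry 1
  1×2+1 = 3 → write 1 carry 1
  1×2+1 = 3 → write 1 carry 1
  0×2+1 = 1 → write 1
  1×2 = 2 → write 0 carry 1
  remaining carry: 1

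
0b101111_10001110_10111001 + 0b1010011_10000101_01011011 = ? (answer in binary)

0b100000110001010000010100

Add column by column in base 2, right to left:
  1+1 = 0 carry 1
  0+1+1 = 0 carry 1
  0+0+1 = 1
  1+1 = 0 carry 1
  1+1+1 = 1 carry 1
  1+0+1 = 0 carry 1
  0+1+1 = 0 carry 1
  1+0+1 = 0 carry 1
  0+1+1 = 0 carry 1
  1+0+1 = 0 carry 1
  1+1+1 = 1 carry 1
  1+0+1 = 0 carry 1
  0+0+1 = 1
  0+0 = 0
  0+0 = 0
  1+1 = 0 carry 1
  1+1+1 = 1 carry 1
  1+1+1 = 1 carry 1
  1+0+1 = 0 carry 1
  1+0+1 = 0 carry 1
  0+1+1 = 0 carry 1
  1+0+1 = 0 carry 1
  0+1+1 = 0 carry 1
  final carry 1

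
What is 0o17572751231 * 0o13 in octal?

0o255110406223

Multiply each base-8 digit by 11, carrying:
  1×11 = 11 → write 3 carry 1
  3×11+1 = 34 → write 2 carry 4
  2×11+4 = 26 → write 2 carry 3
  1×11+3 = 14 → write 6 carry 1
  5×11+1 = 56 → write 0 carry 7
  7×11+7 = 84 → write 4 carry 10
  2×11+10 = 32 → write 0 carry 4
  7×11+4 = 81 → write 1 carry 10
  5×11+10 = 65 → write 1 carry 8
  7×11+8 = 85 → write 5 carry 10
  1×11+10 = 21 → write 5 carry 2
  remaining carry: 2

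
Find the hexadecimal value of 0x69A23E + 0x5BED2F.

Add column by column in base 16, right to left:
  E+F = D carry 1
  3+2+1 = 6
  2+D = F
  A+E = 8 carry 1
  9+B+1 = 5 carry 1
  6+5+1 = C

0xC58F6D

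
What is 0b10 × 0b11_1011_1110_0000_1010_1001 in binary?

Multiply each base-2 digit by 2, carrying:
  1×2 = 2 → write 0 carry 1
  0×2+1 = 1 → write 1
  0×2 = 0 → write 0
  1×2 = 2 → write 0 carry 1
  0×2+1 = 1 → write 1
  1×2 = 2 → write 0 carry 1
  0×2+1 = 1 → write 1
  1×2 = 2 → write 0 carry 1
  0×2+1 = 1 → write 1
  0×2 = 0 → write 0
  0×2 = 0 → write 0
  0×2 = 0 → write 0
  0×2 = 0 → write 0
  1×2 = 2 → write 0 carry 1
  1×2+1 = 3 → write 1 carry 1
  1×2+1 = 3 → write 1 carry 1
  1×2+1 = 3 → write 1 carry 1
  1×2+1 = 3 → write 1 carry 1
  0×2+1 = 1 → write 1
  1×2 = 2 → write 0 carry 1
  1×2+1 = 3 → write 1 carry 1
  1×2+1 = 3 → write 1 carry 1
  remaining carry: 1

0b11101111100000101010010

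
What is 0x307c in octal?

0o30174

Expand each hex digit to 4 bits: 3=0011 0=0000 7=0111 c=1100.
Group the bits in threes: 011 000 001 111 100 → 30174.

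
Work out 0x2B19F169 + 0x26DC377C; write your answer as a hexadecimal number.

0x51F628E5

Add column by column in base 16, right to left:
  9+C = 5 carry 1
  6+7+1 = E
  1+7 = 8
  F+3 = 2 carry 1
  9+C+1 = 6 carry 1
  1+D+1 = F
  B+6 = 1 carry 1
  2+2+1 = 5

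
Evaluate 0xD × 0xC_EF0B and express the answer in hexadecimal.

0xA8238F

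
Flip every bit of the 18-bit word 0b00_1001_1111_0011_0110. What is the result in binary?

0b110110000011001001

Invert each bit: 001001111100110110 → 110110000011001001.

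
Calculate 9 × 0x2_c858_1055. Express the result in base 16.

Multiply each base-16 digit by 9, carrying:
  5×9 = 45 → write d carry 2
  5×9+2 = 47 → write f carry 2
  0×9+2 = 2 → write 2
  1×9 = 9 → write 9
  8×9 = 72 → write 8 carry 4
  5×9+4 = 49 → write 1 carry 3
  8×9+3 = 75 → write b carry 4
  c×9+4 = 112 → write 0 carry 7
  2×9+7 = 25 → write 9 carry 1
  remaining carry: 1

0x190b1892fd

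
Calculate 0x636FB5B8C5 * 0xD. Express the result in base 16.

0x50CAC3A6201

Multiply each base-16 digit by 13, carrying:
  5×13 = 65 → write 1 carry 4
  C×13+4 = 160 → write 0 carry 10
  8×13+10 = 114 → write 2 carry 7
  B×13+7 = 150 → write 6 carry 9
  5×13+9 = 74 → write A carry 4
  B×13+4 = 147 → write 3 carry 9
  F×13+9 = 204 → write C carry 12
  6×13+12 = 90 → write A carry 5
  3×13+5 = 44 → write C carry 2
  6×13+2 = 80 → write 0 carry 5
  remaining carry: 5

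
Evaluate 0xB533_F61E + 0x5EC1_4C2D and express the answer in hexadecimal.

0x113F5424B

Add column by column in base 16, right to left:
  E+D = B carry 1
  1+2+1 = 4
  6+C = 2 carry 1
  F+4+1 = 4 carry 1
  3+1+1 = 5
  3+C = F
  5+E = 3 carry 1
  B+5+1 = 1 carry 1
  final carry 1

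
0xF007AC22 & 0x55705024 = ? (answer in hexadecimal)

AND each hex digit independently (no carries):
  F&5=5, 0&5=0, 0&7=0, 7&0=0, A&5=0, C&0=0, 2&2=2, 2&4=0

0x50000020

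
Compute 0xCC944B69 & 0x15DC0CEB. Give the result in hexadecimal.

AND each hex digit independently (no carries):
  C&1=0, C&5=4, 9&D=9, 4&C=4, 4&0=0, B&C=8, 6&E=6, 9&B=9

0x04940869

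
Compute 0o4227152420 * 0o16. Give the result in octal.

0o74104723340

Multiply each base-8 digit by 14, carrying:
  0×14 = 0 → write 0
  2×14 = 28 → write 4 carry 3
  4×14+3 = 59 → write 3 carry 7
  2×14+7 = 35 → write 3 carry 4
  5×14+4 = 74 → write 2 carry 9
  1×14+9 = 23 → write 7 carry 2
  7×14+2 = 100 → write 4 carry 12
  2×14+12 = 40 → write 0 carry 5
  2×14+5 = 33 → write 1 carry 4
  4×14+4 = 60 → write 4 carry 7
  remaining carry: 7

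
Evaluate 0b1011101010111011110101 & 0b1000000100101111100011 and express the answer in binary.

AND bit by bit (1 only where both bits are 1):
  1011101010111011110101
& 1000000100101111100011
= 1000000000101011100001

0b1000000000101011100001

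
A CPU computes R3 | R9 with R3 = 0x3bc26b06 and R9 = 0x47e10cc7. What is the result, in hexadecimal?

0x7fe36fc7

OR each hex digit independently (no carries):
  3|4=7, b|7=f, c|e=e, 2|1=3, 6|0=6, b|c=f, 0|c=c, 6|7=7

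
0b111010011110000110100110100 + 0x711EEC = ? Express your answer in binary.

0b111110000000010110000100000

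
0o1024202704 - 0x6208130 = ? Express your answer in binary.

0b10001100001000010010010100

0o1024202704 = 0b1000010100010000010111000100 in binary.
0x6208130 = 0b110001000001000000100110000 in binary.
Subtract column by column in base 2:
  0-0 → 0
  0-0 → 0
  1-0 → 1
  0-0 → 0
  0-1 → 1 (borrow)
  0-1-1 → 0 (borrow)
  1-0-1 → 0
  1-0 → 1
  1-1 → 0
  0-0 → 0
  1-0 → 1
  0-0 → 0
  0-0 → 0
  0-0 → 0
  0-0 → 0
  0-1 → 1 (borrow)
  1-0-1 → 0
  0-0 → 0
  0-0 → 0
  0-0 → 0
  1-0 → 1
  0-1 → 1 (borrow)
  1-0-1 → 0
  0-0 → 0
  0-0 → 0
  0-1 → 1 (borrow)
  0-1-1 → 0 (borrow)
  1-0-1 → 0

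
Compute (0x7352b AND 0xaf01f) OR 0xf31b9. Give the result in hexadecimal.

0xf31bb

0x7352b AND 0xaf01f = 0x2300b.
Then OR with 0xf31b9.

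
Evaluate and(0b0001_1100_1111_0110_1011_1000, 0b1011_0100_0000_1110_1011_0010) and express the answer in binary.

0b000101000000011010110000

AND bit by bit (1 only where both bits are 1):
  000111001111011010111000
& 101101000000111010110010
= 000101000000011010110000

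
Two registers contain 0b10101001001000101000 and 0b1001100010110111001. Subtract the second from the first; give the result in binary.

0b1011100110001101111

Subtract column by column in base 2:
  0-1 → 1 (borrow)
  0-0-1 → 1 (borrow)
  0-0-1 → 1 (borrow)
  1-1-1 → 1 (borrow)
  0-1-1 → 0 (borrow)
  1-1-1 → 1 (borrow)
  0-0-1 → 1 (borrow)
  0-1-1 → 0 (borrow)
  0-1-1 → 0 (borrow)
  1-0-1 → 0
  0-1 → 1 (borrow)
  0-0-1 → 1 (borrow)
  1-0-1 → 0
  0-0 → 0
  0-1 → 1 (borrow)
  1-1-1 → 1 (borrow)
  0-0-1 → 1 (borrow)
  1-0-1 → 0
  0-1 → 1 (borrow)
  1-0-1 → 0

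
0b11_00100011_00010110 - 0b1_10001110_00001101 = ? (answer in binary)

Subtract column by column in base 2:
  0-1 → 1 (borrow)
  1-0-1 → 0
  1-1 → 0
  0-1 → 1 (borrow)
  1-0-1 → 0
  0-0 → 0
  0-0 → 0
  0-0 → 0
  1-0 → 1
  1-1 → 0
  0-1 → 1 (borrow)
  0-1-1 → 0 (borrow)
  0-0-1 → 1 (borrow)
  1-0-1 → 0
  0-0 → 0
  0-1 → 1 (borrow)
  1-1-1 → 1 (borrow)
  1-0-1 → 0

0b11001010100001001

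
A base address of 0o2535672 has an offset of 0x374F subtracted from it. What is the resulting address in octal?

0o2502153

0x374F = 0o33517 in octal.
Subtract column by column in base 8:
  2-7 → 3 (borrow)
  7-1-1 → 5
  6-5 → 1
  5-3 → 2
  3-3 → 0
  5-0 → 5
  2-0 → 2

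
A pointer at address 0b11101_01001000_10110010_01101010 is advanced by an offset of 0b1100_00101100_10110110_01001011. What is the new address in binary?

0b101001011101010110100010110101

Add column by column in base 2, right to left:
  0+1 = 1
  1+1 = 0 carry 1
  0+0+1 = 1
  1+1 = 0 carry 1
  0+0+1 = 1
  1+0 = 1
  1+1 = 0 carry 1
  0+0+1 = 1
  0+0 = 0
  1+1 = 0 carry 1
  0+1+1 = 0 carry 1
  0+0+1 = 1
  1+1 = 0 carry 1
  1+1+1 = 1 carry 1
  0+0+1 = 1
  1+1 = 0 carry 1
  0+0+1 = 1
  0+0 = 0
  0+1 = 1
  1+1 = 0 carry 1
  0+0+1 = 1
  0+1 = 1
  1+0 = 1
  0+0 = 0
  1+0 = 1
  0+0 = 0
  1+1 = 0 carry 1
  1+1+1 = 1 carry 1
  1+0+1 = 0 carry 1
  final carry 1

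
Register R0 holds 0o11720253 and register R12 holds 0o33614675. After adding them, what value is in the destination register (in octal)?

0o45535150

Add column by column in base 8, right to left:
  3+5 = 0 carry 1
  5+7+1 = 5 carry 1
  2+6+1 = 1 carry 1
  0+4+1 = 5
  2+1 = 3
  7+6 = 5 carry 1
  1+3+1 = 5
  1+3 = 4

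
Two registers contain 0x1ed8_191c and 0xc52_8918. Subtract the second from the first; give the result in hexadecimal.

0x12859004

Subtract column by column in base 16:
  c-8 → 4
  1-1 → 0
  9-9 → 0
  1-8 → 9 (borrow)
  8-2-1 → 5
  d-5 → 8
  e-c → 2
  1-0 → 1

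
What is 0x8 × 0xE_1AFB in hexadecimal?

0x70D7D8

Multiply each base-16 digit by 8, carrying:
  B×8 = 88 → write 8 carry 5
  F×8+5 = 125 → write D carry 7
  A×8+7 = 87 → write 7 carry 5
  1×8+5 = 13 → write D
  E×8 = 112 → write 0 carry 7
  remaining carry: 7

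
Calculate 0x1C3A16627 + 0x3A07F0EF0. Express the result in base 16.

Add column by column in base 16, right to left:
  7+0 = 7
  2+F = 1 carry 1
  6+E+1 = 5 carry 1
  6+0+1 = 7
  1+F = 0 carry 1
  A+7+1 = 2 carry 1
  3+0+1 = 4
  C+A = 6 carry 1
  1+3+1 = 5

0x564207517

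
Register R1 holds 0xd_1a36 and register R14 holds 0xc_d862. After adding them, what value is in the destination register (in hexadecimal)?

0x19f298

Add column by column in base 16, right to left:
  6+2 = 8
  3+6 = 9
  a+8 = 2 carry 1
  1+d+1 = f
  d+c = 9 carry 1
  final carry 1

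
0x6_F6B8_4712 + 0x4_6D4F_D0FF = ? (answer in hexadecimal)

0xB64081811

Add column by column in base 16, right to left:
  2+F = 1 carry 1
  1+F+1 = 1 carry 1
  7+0+1 = 8
  4+D = 1 carry 1
  8+F+1 = 8 carry 1
  B+4+1 = 0 carry 1
  6+D+1 = 4 carry 1
  F+6+1 = 6 carry 1
  6+4+1 = B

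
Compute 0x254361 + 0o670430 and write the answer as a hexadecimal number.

0x28B479

0o670430 = 0x37118 in hexadecimal.
Add column by column in base 16, right to left:
  1+8 = 9
  6+1 = 7
  3+1 = 4
  4+7 = B
  5+3 = 8
  2+0 = 2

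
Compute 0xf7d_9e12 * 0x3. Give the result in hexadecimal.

0x2e78da36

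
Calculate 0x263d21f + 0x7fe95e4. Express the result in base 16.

0xa626803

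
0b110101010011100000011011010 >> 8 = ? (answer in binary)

Right shift by 8: drop the 8 least-significant bits.

0b1101010100111000000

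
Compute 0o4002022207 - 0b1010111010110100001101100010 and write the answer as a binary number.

0b10101000111001110000100100101

0o4002022207 = 0b100000000010000010010010000111 in binary.
Subtract column by column in base 2:
  1-0 → 1
  1-1 → 0
  1-0 → 1
  0-0 → 0
  0-0 → 0
  0-1 → 1 (borrow)
  0-1-1 → 0 (borrow)
  1-0-1 → 0
  0-1 → 1 (borrow)
  0-1-1 → 0 (borrow)
  1-0-1 → 0
  0-0 → 0
  0-0 → 0
  1-0 → 1
  0-1 → 1 (borrow)
  0-0-1 → 1 (borrow)
  0-1-1 → 0 (borrow)
  0-1-1 → 0 (borrow)
  0-0-1 → 1 (borrow)
  1-1-1 → 1 (borrow)
  0-0-1 → 1 (borrow)
  0-1-1 → 0 (borrow)
  0-1-1 → 0 (borrow)
  0-1-1 → 0 (borrow)
  0-0-1 → 1 (borrow)
  0-1-1 → 0 (borrow)
  0-0-1 → 1 (borrow)
  0-1-1 → 0 (borrow)
  0-0-1 → 1 (borrow)
  1-0-1 → 0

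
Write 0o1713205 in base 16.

0x79685

Each octal digit is 3 bits: 1=001 7=111 1=001 3=011 2=010 0=000 5=101.
Group the bits into nibbles: 0111 1001 0110 1000 0101 → 79685.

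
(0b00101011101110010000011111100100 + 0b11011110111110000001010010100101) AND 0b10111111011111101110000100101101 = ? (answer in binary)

Add column by column in base 2, right to left:
  0+1 = 1
  0+0 = 0
  1+1 = 0 carry 1
  0+0+1 = 1
  0+0 = 0
  1+1 = 0 carry 1
  1+0+1 = 0 carry 1
  1+1+1 = 1 carry 1
  1+0+1 = 0 carry 1
  1+0+1 = 0 carry 1
  1+1+1 = 1 carry 1
  0+0+1 = 1
  0+1 = 1
  0+0 = 0
  0+0 = 0
  0+0 = 0
  1+0 = 1
  0+0 = 0
  0+0 = 0
  1+1 = 0 carry 1
  1+1+1 = 1 carry 1
  1+1+1 = 1 carry 1
  0+1+1 = 0 carry 1
  1+1+1 = 1 carry 1
  1+0+1 = 0 carry 1
  1+1+1 = 1 carry 1
  0+1+1 = 0 carry 1
  1+1+1 = 1 carry 1
  0+1+1 = 0 carry 1
  1+0+1 = 0 carry 1
  0+1+1 = 0 carry 1
  0+1+1 = 0 carry 1
  final carry 1
Sum = 0b100001010101100010001110010001001; now AND with 0b10111111011111101110000100101101:
  100001010101100010001110010001001
& 010111111011111101110000100101101
= 000001010001100000000000000001001

0b1010001100000000000000001001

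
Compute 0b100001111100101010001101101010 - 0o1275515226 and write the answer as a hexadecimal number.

0b100001111100101010001101101010 = 0x21F2A36A in hexadecimal.
0o1275515226 = 0xAF69A96 in hexadecimal.
Subtract column by column in base 16:
  A-6 → 4
  6-9 → D (borrow)
  3-A-1 → 8 (borrow)
  A-9-1 → 0
  2-6 → C (borrow)
  F-F-1 → F (borrow)
  1-A-1 → 6 (borrow)
  2-0-1 → 1

0x16FC08D4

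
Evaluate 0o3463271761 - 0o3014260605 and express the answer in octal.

0o447011154

Subtract column by column in base 8:
  1-5 → 4 (borrow)
  6-0-1 → 5
  7-6 → 1
  1-0 → 1
  7-6 → 1
  2-2 → 0
  3-4 → 7 (borrow)
  6-1-1 → 4
  4-0 → 4
  3-3 → 0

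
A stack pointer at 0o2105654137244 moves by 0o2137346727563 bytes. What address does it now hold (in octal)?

Add column by column in base 8, right to left:
  4+3 = 7
  4+6 = 2 carry 1
  2+5+1 = 0 carry 1
  7+7+1 = 7 carry 1
  3+2+1 = 6
  1+7 = 0 carry 1
  4+6+1 = 3 carry 1
  5+4+1 = 2 carry 1
  6+3+1 = 2 carry 1
  5+7+1 = 5 carry 1
  0+3+1 = 4
  1+1 = 2
  2+2 = 4

0o4245223067027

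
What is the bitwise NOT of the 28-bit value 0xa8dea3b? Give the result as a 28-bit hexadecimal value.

0x57215c4

Each hex digit d becomes f−d:
  a→5, 8→7, d→2, e→1, a→5, 3→c, b→4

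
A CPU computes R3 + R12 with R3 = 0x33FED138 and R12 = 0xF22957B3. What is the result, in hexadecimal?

0x1262828EB

Add column by column in base 16, right to left:
  8+3 = B
  3+B = E
  1+7 = 8
  D+5 = 2 carry 1
  E+9+1 = 8 carry 1
  F+2+1 = 2 carry 1
  3+2+1 = 6
  3+F = 2 carry 1
  final carry 1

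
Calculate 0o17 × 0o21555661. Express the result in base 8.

Multiply each base-8 digit by 15, carrying:
  1×15 = 15 → write 7 carry 1
  6×15+1 = 91 → write 3 carry 11
  6×15+11 = 101 → write 5 carry 12
  5×15+12 = 87 → write 7 carry 10
  5×15+10 = 85 → write 5 carry 10
  5×15+10 = 85 → write 5 carry 10
  1×15+10 = 25 → write 1 carry 3
  2×15+3 = 33 → write 1 carry 4
  remaining carry: 4

0o411557537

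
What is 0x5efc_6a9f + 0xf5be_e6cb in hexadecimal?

0x154bb516a

Add column by column in base 16, right to left:
  f+b = a carry 1
  9+c+1 = 6 carry 1
  a+6+1 = 1 carry 1
  6+e+1 = 5 carry 1
  c+e+1 = b carry 1
  f+b+1 = b carry 1
  e+5+1 = 4 carry 1
  5+f+1 = 5 carry 1
  final carry 1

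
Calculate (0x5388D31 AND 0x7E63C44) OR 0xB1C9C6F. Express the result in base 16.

0x5388D31 AND 0x7E63C44 = 0x5200C00.
Then OR with 0xB1C9C6F.

0xF3C9C6F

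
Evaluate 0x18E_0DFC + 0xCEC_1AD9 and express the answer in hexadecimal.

Add column by column in base 16, right to left:
  C+9 = 5 carry 1
  F+D+1 = D carry 1
  D+A+1 = 8 carry 1
  0+1+1 = 2
  E+C = A carry 1
  8+E+1 = 7 carry 1
  1+C+1 = E

0xE7A28D5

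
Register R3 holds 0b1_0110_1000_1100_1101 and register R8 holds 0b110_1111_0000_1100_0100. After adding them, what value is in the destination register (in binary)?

Add column by column in base 2, right to left:
  1+0 = 1
  0+0 = 0
  1+1 = 0 carry 1
  1+0+1 = 0 carry 1
  0+0+1 = 1
  0+0 = 0
  1+1 = 0 carry 1
  1+1+1 = 1 carry 1
  0+0+1 = 1
  0+0 = 0
  0+0 = 0
  1+0 = 1
  0+1 = 1
  1+1 = 0 carry 1
  1+1+1 = 1 carry 1
  0+1+1 = 0 carry 1
  1+0+1 = 0 carry 1
  0+1+1 = 0 carry 1
  0+1+1 = 0 carry 1
  final carry 1

0b10000101100110010001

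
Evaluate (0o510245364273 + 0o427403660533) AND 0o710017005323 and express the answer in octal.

0o110011005022

Add column by column in base 8, right to left:
  3+3 = 6
  7+3 = 2 carry 1
  2+5+1 = 0 carry 1
  4+0+1 = 5
  6+6 = 4 carry 1
  3+6+1 = 2 carry 1
  5+3+1 = 1 carry 1
  4+0+1 = 5
  2+4 = 6
  0+7 = 7
  1+2 = 3
  5+4 = 1 carry 1
  final carry 1
Sum = 0o1137651245026; now AND with 0o710017005323:
  1&0=0, 1&7=1, 3&1=1, 7&0=0, 6&0=0, 5&1=1, 1&7=1, 2&0=0, 4&0=0, 5&5=5, 0&3=0, 2&2=2, 6&3=2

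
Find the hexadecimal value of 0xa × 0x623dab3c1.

0x3d668b058a

Multiply each base-16 digit by 10, carrying:
  1×10 = 10 → write a
  c×10 = 120 → write 8 carry 7
  3×10+7 = 37 → write 5 carry 2
  b×10+2 = 112 → write 0 carry 7
  a×10+7 = 107 → write b carry 6
  d×10+6 = 136 → write 8 carry 8
  3×10+8 = 38 → write 6 carry 2
  2×10+2 = 22 → write 6 carry 1
  6×10+1 = 61 → write d carry 3
  remaining carry: 3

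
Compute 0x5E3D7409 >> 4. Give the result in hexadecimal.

Shifting right by 4 bits = 1 hex digit: drop the last 1.

0x5E3D740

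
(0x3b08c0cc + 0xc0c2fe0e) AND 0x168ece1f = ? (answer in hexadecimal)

0x128a8e1a

Add column by column in base 16, right to left:
  c+e = a carry 1
  c+0+1 = d
  0+e = e
  c+f = b carry 1
  8+2+1 = b
  0+c = c
  b+0 = b
  3+c = f
Sum = 0xfbcbbeda; now AND with 0x168ece1f:
  f&1=1, b&6=2, c&8=8, b&e=a, b&c=8, e&e=e, d&1=1, a&f=a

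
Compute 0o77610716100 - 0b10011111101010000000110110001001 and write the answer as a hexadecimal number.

0x15E7B8EB7

0o77610716100 = 0x1FE239C40 in hexadecimal.
0b10011111101010000000110110001001 = 0x9FA80D89 in hexadecimal.
Subtract column by column in base 16:
  0-9 → 7 (borrow)
  4-8-1 → B (borrow)
  C-D-1 → E (borrow)
  9-0-1 → 8
  3-8 → B (borrow)
  2-A-1 → 7 (borrow)
  E-F-1 → E (borrow)
  F-9-1 → 5
  1-0 → 1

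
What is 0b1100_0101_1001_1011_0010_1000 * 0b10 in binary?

Multiply each base-2 digit by 2, carrying:
  0×2 = 0 → write 0
  0×2 = 0 → write 0
  0×2 = 0 → write 0
  1×2 = 2 → write 0 carry 1
  0×2+1 = 1 → write 1
  1×2 = 2 → write 0 carry 1
  0×2+1 = 1 → write 1
  0×2 = 0 → write 0
  1×2 = 2 → write 0 carry 1
  1×2+1 = 3 → write 1 carry 1
  0×2+1 = 1 → write 1
  1×2 = 2 → write 0 carry 1
  1×2+1 = 3 → write 1 carry 1
  0×2+1 = 1 → write 1
  0×2 = 0 → write 0
  1×2 = 2 → write 0 carry 1
  1×2+1 = 3 → write 1 carry 1
  0×2+1 = 1 → write 1
  1×2 = 2 → write 0 carry 1
  0×2+1 = 1 → write 1
  0×2 = 0 → write 0
  0×2 = 0 → write 0
  1×2 = 2 → write 0 carry 1
  1×2+1 = 3 → write 1 carry 1
  remaining carry: 1

0b1100010110011011001010000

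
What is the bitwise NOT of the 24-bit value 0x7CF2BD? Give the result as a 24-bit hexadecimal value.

Each hex digit d becomes F−d:
  7→8, C→3, F→0, 2→D, B→4, D→2

0x830D42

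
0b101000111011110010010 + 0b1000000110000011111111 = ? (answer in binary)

0b1101001101100010010001

Add column by column in base 2, right to left:
  0+1 = 1
  1+1 = 0 carry 1
  0+1+1 = 0 carry 1
  0+1+1 = 0 carry 1
  1+1+1 = 1 carry 1
  0+1+1 = 0 carry 1
  0+1+1 = 0 carry 1
  1+1+1 = 1 carry 1
  1+0+1 = 0 carry 1
  1+0+1 = 0 carry 1
  1+0+1 = 0 carry 1
  0+0+1 = 1
  1+0 = 1
  1+1 = 0 carry 1
  1+1+1 = 1 carry 1
  0+0+1 = 1
  0+0 = 0
  0+0 = 0
  1+0 = 1
  0+0 = 0
  1+0 = 1
  0+1 = 1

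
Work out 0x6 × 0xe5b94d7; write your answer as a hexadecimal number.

Multiply each base-16 digit by 6, carrying:
  7×6 = 42 → write a carry 2
  d×6+2 = 80 → write 0 carry 5
  4×6+5 = 29 → write d carry 1
  9×6+1 = 55 → write 7 carry 3
  b×6+3 = 69 → write 5 carry 4
  5×6+4 = 34 → write 2 carry 2
  e×6+2 = 86 → write 6 carry 5
  remaining carry: 5

0x56257d0a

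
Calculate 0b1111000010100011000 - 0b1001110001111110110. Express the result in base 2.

0b101010000100100010

Subtract column by column in base 2:
  0-0 → 0
  0-1 → 1 (borrow)
  0-1-1 → 0 (borrow)
  1-0-1 → 0
  1-1 → 0
  0-1 → 1 (borrow)
  0-1-1 → 0 (borrow)
  0-1-1 → 0 (borrow)
  1-1-1 → 1 (borrow)
  0-1-1 → 0 (borrow)
  1-0-1 → 0
  0-0 → 0
  0-0 → 0
  0-1 → 1 (borrow)
  0-1-1 → 0 (borrow)
  1-1-1 → 1 (borrow)
  1-0-1 → 0
  1-0 → 1
  1-1 → 0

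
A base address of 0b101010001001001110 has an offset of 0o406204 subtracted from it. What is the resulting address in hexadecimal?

0x95CA

0b101010001001001110 = 0x2A24E in hexadecimal.
0o406204 = 0x20C84 in hexadecimal.
Subtract column by column in base 16:
  E-4 → A
  4-8 → C (borrow)
  2-C-1 → 5 (borrow)
  A-0-1 → 9
  2-2 → 0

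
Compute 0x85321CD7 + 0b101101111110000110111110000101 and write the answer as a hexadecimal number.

0b101101111110000110111110000101 = 0x2DF86F85 in hexadecimal.
Add column by column in base 16, right to left:
  7+5 = C
  D+8 = 5 carry 1
  C+F+1 = C carry 1
  1+6+1 = 8
  2+8 = A
  3+F = 2 carry 1
  5+D+1 = 3 carry 1
  8+2+1 = B

0xB32A8C5C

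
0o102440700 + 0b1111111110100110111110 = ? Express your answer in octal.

0o122425576

0b1111111110100110111110 = 0o17764676 in octal.
Add column by column in base 8, right to left:
  0+6 = 6
  0+7 = 7
  7+6 = 5 carry 1
  0+4+1 = 5
  4+6 = 2 carry 1
  4+7+1 = 4 carry 1
  2+7+1 = 2 carry 1
  0+1+1 = 2
  1+0 = 1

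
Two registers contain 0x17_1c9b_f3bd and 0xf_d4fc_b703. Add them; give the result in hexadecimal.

Add column by column in base 16, right to left:
  d+3 = 0 carry 1
  b+0+1 = c
  3+7 = a
  f+b = a carry 1
  b+c+1 = 8 carry 1
  9+f+1 = 9 carry 1
  c+4+1 = 1 carry 1
  1+d+1 = f
  7+f = 6 carry 1
  1+0+1 = 2

0x26f198aac0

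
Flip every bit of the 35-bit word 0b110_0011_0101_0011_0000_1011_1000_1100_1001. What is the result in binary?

Invert each bit: 11000110101001100001011100011001001 → 00111001010110011110100011100110110.

0b00111001010110011110100011100110110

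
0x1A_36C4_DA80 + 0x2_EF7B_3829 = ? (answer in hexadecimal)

0x1D264012A9

Add column by column in base 16, right to left:
  0+9 = 9
  8+2 = A
  A+8 = 2 carry 1
  D+3+1 = 1 carry 1
  4+B+1 = 0 carry 1
  C+7+1 = 4 carry 1
  6+F+1 = 6 carry 1
  3+E+1 = 2 carry 1
  A+2+1 = D
  1+0 = 1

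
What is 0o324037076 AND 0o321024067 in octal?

0o320024066

AND each oct digit independently (no carries):
  3&3=3, 2&2=2, 4&1=0, 0&0=0, 3&2=2, 7&4=4, 0&0=0, 7&6=6, 6&7=6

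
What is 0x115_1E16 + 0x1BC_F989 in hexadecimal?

Add column by column in base 16, right to left:
  6+9 = F
  1+8 = 9
  E+9 = 7 carry 1
  1+F+1 = 1 carry 1
  5+C+1 = 2 carry 1
  1+B+1 = D
  1+1 = 2

0x2D2179F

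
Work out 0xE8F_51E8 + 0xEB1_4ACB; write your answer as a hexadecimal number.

Add column by column in base 16, right to left:
  8+B = 3 carry 1
  E+C+1 = B carry 1
  1+A+1 = C
  5+4 = 9
  F+1 = 0 carry 1
  8+B+1 = 4 carry 1
  E+E+1 = D carry 1
  final carry 1

0x1D409CB3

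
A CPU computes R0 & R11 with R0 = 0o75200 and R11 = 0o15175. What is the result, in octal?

0o15000

AND each oct digit independently (no carries):
  7&1=1, 5&5=5, 2&1=0, 0&7=0, 0&5=0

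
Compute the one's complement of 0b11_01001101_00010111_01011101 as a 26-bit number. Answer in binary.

Invert each bit: 11010011010001011101011101 → 00101100101110100010100010.

0b00101100101110100010100010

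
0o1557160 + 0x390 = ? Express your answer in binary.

0o1557160 = 0b1101101111001110000 in binary.
0x390 = 0b1110010000 in binary.
Add column by column in base 2, right to left:
  0+0 = 0
  0+0 = 0
  0+0 = 0
  0+0 = 0
  1+1 = 0 carry 1
  1+0+1 = 0 carry 1
  1+0+1 = 0 carry 1
  0+1+1 = 0 carry 1
  0+1+1 = 0 carry 1
  1+1+1 = 1 carry 1
  1+0+1 = 0 carry 1
  1+0+1 = 0 carry 1
  1+0+1 = 0 carry 1
  0+0+1 = 1
  1+0 = 1
  1+0 = 1
  0+0 = 0
  1+0 = 1
  1+0 = 1

0b1101110001000000000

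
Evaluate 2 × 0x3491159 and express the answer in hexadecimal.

Multiply each base-16 digit by 2, carrying:
  9×2 = 18 → write 2 carry 1
  5×2+1 = 11 → write B
  1×2 = 2 → write 2
  1×2 = 2 → write 2
  9×2 = 18 → write 2 carry 1
  4×2+1 = 9 → write 9
  3×2 = 6 → write 6

0x69222B2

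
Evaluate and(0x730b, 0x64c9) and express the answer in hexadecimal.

AND each hex digit independently (no carries):
  7&6=6, 3&4=0, 0&c=0, b&9=9

0x6009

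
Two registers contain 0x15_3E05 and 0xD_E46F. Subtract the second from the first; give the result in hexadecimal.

0x75996

Subtract column by column in base 16:
  5-F → 6 (borrow)
  0-6-1 → 9 (borrow)
  E-4-1 → 9
  3-E → 5 (borrow)
  5-D-1 → 7 (borrow)
  1-0-1 → 0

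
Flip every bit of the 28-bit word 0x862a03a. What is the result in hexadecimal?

Each hex digit d becomes f−d:
  8→7, 6→9, 2→d, a→5, 0→f, 3→c, a→5

0x79d5fc5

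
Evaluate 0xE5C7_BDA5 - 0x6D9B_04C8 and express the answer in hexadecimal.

Subtract column by column in base 16:
  5-8 → D (borrow)
  A-C-1 → D (borrow)
  D-4-1 → 8
  B-0 → B
  7-B → C (borrow)
  C-9-1 → 2
  5-D → 8 (borrow)
  E-6-1 → 7

0x782CB8DD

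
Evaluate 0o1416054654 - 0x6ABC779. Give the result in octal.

0o543111063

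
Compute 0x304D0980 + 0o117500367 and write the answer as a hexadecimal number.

0x318B8A77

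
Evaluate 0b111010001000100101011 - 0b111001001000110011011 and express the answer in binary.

Subtract column by column in base 2:
  1-1 → 0
  1-1 → 0
  0-0 → 0
  1-1 → 0
  0-1 → 1 (borrow)
  1-0-1 → 0
  0-0 → 0
  0-1 → 1 (borrow)
  1-1-1 → 1 (borrow)
  0-0-1 → 1 (borrow)
  0-0-1 → 1 (borrow)
  0-0-1 → 1 (borrow)
  1-1-1 → 1 (borrow)
  0-0-1 → 1 (borrow)
  0-0-1 → 1 (borrow)
  0-1-1 → 0 (borrow)
  1-0-1 → 0
  0-0 → 0
  1-1 → 0
  1-1 → 0
  1-1 → 0

0b111111110010000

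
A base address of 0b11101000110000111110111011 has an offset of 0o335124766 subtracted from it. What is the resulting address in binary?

0o335124766 = 0b11011101001010100111110110 in binary.
Subtract column by column in base 2:
  1-0 → 1
  1-1 → 0
  0-1 → 1 (borrow)
  1-0-1 → 0
  1-1 → 0
  1-1 → 0
  0-1 → 1 (borrow)
  1-1-1 → 1 (borrow)
  1-1-1 → 1 (borrow)
  1-0-1 → 0
  1-0 → 1
  1-1 → 0
  0-0 → 0
  0-1 → 1 (borrow)
  0-0-1 → 1 (borrow)
  0-1-1 → 0 (borrow)
  1-0-1 → 0
  1-0 → 1
  0-1 → 1 (borrow)
  0-0-1 → 1 (borrow)
  0-1-1 → 0 (borrow)
  1-1-1 → 1 (borrow)
  0-1-1 → 0 (borrow)
  1-0-1 → 0
  1-1 → 0
  1-1 → 0

0b1011100110010111000101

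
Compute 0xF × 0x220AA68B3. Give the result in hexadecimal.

Multiply each base-16 digit by 15, carrying:
  3×15 = 45 → write D carry 2
  B×15+2 = 167 → write 7 carry 10
  8×15+10 = 130 → write 2 carry 8
  6×15+8 = 98 → write 2 carry 6
  A×15+6 = 156 → write C carry 9
  A×15+9 = 159 → write F carry 9
  0×15+9 = 9 → write 9
  2×15 = 30 → write E carry 1
  2×15+1 = 31 → write F carry 1
  remaining carry: 1

0x1FE9FC227D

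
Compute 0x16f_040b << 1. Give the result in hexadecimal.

0x2de0816

1 bits is not a whole number of base-16 digits; in binary: 1011011110000010000001011 << 1 = 10110111100000100000010110.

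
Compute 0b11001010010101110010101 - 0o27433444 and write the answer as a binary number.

0o27433444 = 0b10111100011011100100100 in binary.
Subtract column by column in base 2:
  1-0 → 1
  0-0 → 0
  1-1 → 0
  0-0 → 0
  1-0 → 1
  0-1 → 1 (borrow)
  0-0-1 → 1 (borrow)
  1-0-1 → 0
  1-1 → 0
  1-1 → 0
  0-1 → 1 (borrow)
  1-0-1 → 0
  0-1 → 1 (borrow)
  1-1-1 → 1 (borrow)
  0-0-1 → 1 (borrow)
  0-0-1 → 1 (borrow)
  1-0-1 → 0
  0-1 → 1 (borrow)
  1-1-1 → 1 (borrow)
  0-1-1 → 0 (borrow)
  0-1-1 → 0 (borrow)
  1-0-1 → 0
  1-1 → 0

0b1101111010001110001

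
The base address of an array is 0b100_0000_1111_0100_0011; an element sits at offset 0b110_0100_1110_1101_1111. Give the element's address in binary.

0b10100101111000100010

Add column by column in base 2, right to left:
  1+1 = 0 carry 1
  1+1+1 = 1 carry 1
  0+1+1 = 0 carry 1
  0+1+1 = 0 carry 1
  0+1+1 = 0 carry 1
  0+0+1 = 1
  1+1 = 0 carry 1
  0+1+1 = 0 carry 1
  1+0+1 = 0 carry 1
  1+1+1 = 1 carry 1
  1+1+1 = 1 carry 1
  1+1+1 = 1 carry 1
  0+0+1 = 1
  0+0 = 0
  0+1 = 1
  0+0 = 0
  0+0 = 0
  0+1 = 1
  1+1 = 0 carry 1
  final carry 1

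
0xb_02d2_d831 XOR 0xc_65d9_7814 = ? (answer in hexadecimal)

XOR each hex digit independently (no carries):
  b^c=7, 0^6=6, 2^5=7, d^d=0, 2^9=b, d^7=a, 8^8=0, 3^1=2, 1^4=5

0x7670ba025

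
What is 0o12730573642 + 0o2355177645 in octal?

Add column by column in base 8, right to left:
  2+5 = 7
  4+4 = 0 carry 1
  6+6+1 = 5 carry 1
  3+7+1 = 3 carry 1
  7+7+1 = 7 carry 1
  5+1+1 = 7
  0+5 = 5
  3+5 = 0 carry 1
  7+3+1 = 3 carry 1
  2+2+1 = 5
  1+0 = 1

0o15305773507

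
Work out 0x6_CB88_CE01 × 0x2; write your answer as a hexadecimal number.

0xD97119C02

Multiply each base-16 digit by 2, carrying:
  1×2 = 2 → write 2
  0×2 = 0 → write 0
  E×2 = 28 → write C carry 1
  C×2+1 = 25 → write 9 carry 1
  8×2+1 = 17 → write 1 carry 1
  8×2+1 = 17 → write 1 carry 1
  B×2+1 = 23 → write 7 carry 1
  C×2+1 = 25 → write 9 carry 1
  6×2+1 = 13 → write D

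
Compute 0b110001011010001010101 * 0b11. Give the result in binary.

0b10010100001110011111111

Multiply each base-2 digit by 3, carrying:
  1×3 = 3 → write 1 carry 1
  0×3+1 = 1 → write 1
  1×3 = 3 → write 1 carry 1
  0×3+1 = 1 → write 1
  1×3 = 3 → write 1 carry 1
  0×3+1 = 1 → write 1
  1×3 = 3 → write 1 carry 1
  0×3+1 = 1 → write 1
  0×3 = 0 → write 0
  0×3 = 0 → write 0
  1×3 = 3 → write 1 carry 1
  0×3+1 = 1 → write 1
  1×3 = 3 → write 1 carry 1
  1×3+1 = 4 → write 0 carry 2
  0×3+2 = 2 → write 0 carry 1
  1×3+1 = 4 → write 0 carry 2
  0×3+2 = 2 → write 0 carry 1
  0×3+1 = 1 → write 1
  0×3 = 0 → write 0
  1×3 = 3 → write 1 carry 1
  1×3+1 = 4 → write 0 carry 2
  remaining carry: 10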